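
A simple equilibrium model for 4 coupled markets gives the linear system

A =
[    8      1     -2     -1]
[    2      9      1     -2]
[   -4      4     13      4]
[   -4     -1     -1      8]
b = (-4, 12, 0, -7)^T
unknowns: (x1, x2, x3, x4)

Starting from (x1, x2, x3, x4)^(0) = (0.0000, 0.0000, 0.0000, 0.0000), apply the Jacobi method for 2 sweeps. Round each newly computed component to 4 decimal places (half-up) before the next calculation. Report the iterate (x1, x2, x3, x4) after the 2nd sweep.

(-0.7760, 1.2500, -0.2949, -0.9583)

Iteration 1:
  x1 = (-4 - (1)·0.0000 - (-2)·0.0000 - (-1)·0.0000) / (8) = -0.5000
  x2 = (12 - (2)·0.0000 - (1)·0.0000 - (-2)·0.0000) / (9) = 1.3333
  x3 = (0 - (-4)·0.0000 - (4)·0.0000 - (4)·0.0000) / (13) = 0.0000
  x4 = (-7 - (-4)·0.0000 - (-1)·0.0000 - (-1)·0.0000) / (8) = -0.8750
Iteration 2:
  x1 = (-4 - (1)·1.3333 - (-2)·0.0000 - (-1)·-0.8750) / (8) = -0.7760
  x2 = (12 - (2)·-0.5000 - (1)·0.0000 - (-2)·-0.8750) / (9) = 1.2500
  x3 = (0 - (-4)·-0.5000 - (4)·1.3333 - (4)·-0.8750) / (13) = -0.2949
  x4 = (-7 - (-4)·-0.5000 - (-1)·1.3333 - (-1)·0.0000) / (8) = -0.9583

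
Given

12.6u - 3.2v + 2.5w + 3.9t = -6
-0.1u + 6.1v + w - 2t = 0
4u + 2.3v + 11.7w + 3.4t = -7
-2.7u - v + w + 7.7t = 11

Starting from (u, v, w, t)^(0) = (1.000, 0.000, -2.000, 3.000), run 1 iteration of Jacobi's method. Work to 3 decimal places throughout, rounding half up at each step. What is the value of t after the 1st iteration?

Iteration 1:
  u = (-6 - (-3.2)·0.000 - (2.5)·-2.000 - (3.9)·3.000) / (12.6) = -1.008
  v = (0 - (-0.1)·1.000 - (1)·-2.000 - (-2)·3.000) / (6.1) = 1.328
  w = (-7 - (4)·1.000 - (2.3)·0.000 - (3.4)·3.000) / (11.7) = -1.812
  t = (11 - (-2.7)·1.000 - (-1)·0.000 - (1)·-2.000) / (7.7) = 2.039

2.039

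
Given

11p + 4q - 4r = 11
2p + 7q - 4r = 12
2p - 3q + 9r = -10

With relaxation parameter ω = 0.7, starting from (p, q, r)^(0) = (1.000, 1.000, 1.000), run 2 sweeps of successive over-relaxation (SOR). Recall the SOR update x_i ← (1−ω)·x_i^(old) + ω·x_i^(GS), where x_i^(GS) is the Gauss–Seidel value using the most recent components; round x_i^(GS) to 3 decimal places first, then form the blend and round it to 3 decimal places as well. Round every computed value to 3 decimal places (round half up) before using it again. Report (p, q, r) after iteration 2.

(0.507, 1.514, -0.574)

Iteration 1:
  p: GS value = (11 - (4)·1.000 - (-4)·1.000) / (11) = 1.000;  p ← (1−ω)·1.000 + ω·1.000 = 1.000
  q: GS value = (12 - (2)·1.000 - (-4)·1.000) / (7) = 2.000;  q ← (1−ω)·1.000 + ω·2.000 = 1.700
  r: GS value = (-10 - (2)·1.000 - (-3)·1.700) / (9) = -0.767;  r ← (1−ω)·1.000 + ω·-0.767 = -0.237
Iteration 2:
  p: GS value = (11 - (4)·1.700 - (-4)·-0.237) / (11) = 0.296;  p ← (1−ω)·1.000 + ω·0.296 = 0.507
  q: GS value = (12 - (2)·0.507 - (-4)·-0.237) / (7) = 1.434;  q ← (1−ω)·1.700 + ω·1.434 = 1.514
  r: GS value = (-10 - (2)·0.507 - (-3)·1.514) / (9) = -0.719;  r ← (1−ω)·-0.237 + ω·-0.719 = -0.574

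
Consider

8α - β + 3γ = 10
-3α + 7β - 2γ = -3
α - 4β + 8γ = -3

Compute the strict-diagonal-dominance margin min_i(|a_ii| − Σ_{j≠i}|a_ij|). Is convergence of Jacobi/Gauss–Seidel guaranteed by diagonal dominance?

2

row 1: |8| − (1+3) = 4
row 2: |7| − (3+2) = 2
row 3: |8| − (1+4) = 3
minimum over rows = 2 → strictly diagonally dominant (convergence guaranteed)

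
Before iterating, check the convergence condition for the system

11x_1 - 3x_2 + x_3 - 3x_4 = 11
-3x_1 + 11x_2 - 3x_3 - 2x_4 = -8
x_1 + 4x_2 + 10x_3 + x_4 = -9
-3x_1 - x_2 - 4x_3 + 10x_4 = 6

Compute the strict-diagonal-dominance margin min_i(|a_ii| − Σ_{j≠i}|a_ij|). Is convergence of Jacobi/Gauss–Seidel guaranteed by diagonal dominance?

2

row 1: |11| − (3+1+3) = 4
row 2: |11| − (3+3+2) = 3
row 3: |10| − (1+4+1) = 4
row 4: |10| − (3+1+4) = 2
minimum over rows = 2 → strictly diagonally dominant (convergence guaranteed)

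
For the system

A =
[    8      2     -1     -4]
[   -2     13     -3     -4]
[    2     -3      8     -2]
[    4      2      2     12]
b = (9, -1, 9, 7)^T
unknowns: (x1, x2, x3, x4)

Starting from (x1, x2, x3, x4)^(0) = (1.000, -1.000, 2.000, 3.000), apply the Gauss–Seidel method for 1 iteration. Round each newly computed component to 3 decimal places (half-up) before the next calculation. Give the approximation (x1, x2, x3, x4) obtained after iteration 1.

(3.125, 1.788, 1.764, -1.050)

Iteration 1:
  x1 = (9 - (2)·-1.000 - (-1)·2.000 - (-4)·3.000) / (8) = 3.125
  x2 = (-1 - (-2)·3.125 - (-3)·2.000 - (-4)·3.000) / (13) = 1.788
  x3 = (9 - (2)·3.125 - (-3)·1.788 - (-2)·3.000) / (8) = 1.764
  x4 = (7 - (4)·3.125 - (2)·1.788 - (2)·1.764) / (12) = -1.050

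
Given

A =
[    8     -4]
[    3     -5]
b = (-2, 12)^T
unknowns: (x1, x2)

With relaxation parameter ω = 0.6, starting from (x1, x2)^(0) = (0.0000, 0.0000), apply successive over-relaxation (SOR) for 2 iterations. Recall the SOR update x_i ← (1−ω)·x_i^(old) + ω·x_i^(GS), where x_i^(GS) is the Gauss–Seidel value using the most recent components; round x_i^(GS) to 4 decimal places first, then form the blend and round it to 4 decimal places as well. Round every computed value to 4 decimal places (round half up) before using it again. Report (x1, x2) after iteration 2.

Iteration 1:
  x1: GS value = (-2 - (-4)·0.0000) / (8) = -0.2500;  x1 ← (1−ω)·0.0000 + ω·-0.2500 = -0.1500
  x2: GS value = (12 - (3)·-0.1500) / (-5) = -2.4900;  x2 ← (1−ω)·0.0000 + ω·-2.4900 = -1.4940
Iteration 2:
  x1: GS value = (-2 - (-4)·-1.4940) / (8) = -0.9970;  x1 ← (1−ω)·-0.1500 + ω·-0.9970 = -0.6582
  x2: GS value = (12 - (3)·-0.6582) / (-5) = -2.7949;  x2 ← (1−ω)·-1.4940 + ω·-2.7949 = -2.2745

(-0.6582, -2.2745)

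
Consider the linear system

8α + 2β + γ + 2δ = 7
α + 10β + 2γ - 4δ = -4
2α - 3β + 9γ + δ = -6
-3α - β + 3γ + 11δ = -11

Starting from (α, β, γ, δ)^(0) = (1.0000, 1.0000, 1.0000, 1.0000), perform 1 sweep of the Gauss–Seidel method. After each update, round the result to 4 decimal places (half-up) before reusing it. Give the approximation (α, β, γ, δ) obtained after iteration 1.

(0.2500, -0.2250, -0.9083, -0.7046)

Iteration 1:
  α = (7 - (2)·1.0000 - (1)·1.0000 - (2)·1.0000) / (8) = 0.2500
  β = (-4 - (1)·0.2500 - (2)·1.0000 - (-4)·1.0000) / (10) = -0.2250
  γ = (-6 - (2)·0.2500 - (-3)·-0.2250 - (1)·1.0000) / (9) = -0.9083
  δ = (-11 - (-3)·0.2500 - (-1)·-0.2250 - (3)·-0.9083) / (11) = -0.7046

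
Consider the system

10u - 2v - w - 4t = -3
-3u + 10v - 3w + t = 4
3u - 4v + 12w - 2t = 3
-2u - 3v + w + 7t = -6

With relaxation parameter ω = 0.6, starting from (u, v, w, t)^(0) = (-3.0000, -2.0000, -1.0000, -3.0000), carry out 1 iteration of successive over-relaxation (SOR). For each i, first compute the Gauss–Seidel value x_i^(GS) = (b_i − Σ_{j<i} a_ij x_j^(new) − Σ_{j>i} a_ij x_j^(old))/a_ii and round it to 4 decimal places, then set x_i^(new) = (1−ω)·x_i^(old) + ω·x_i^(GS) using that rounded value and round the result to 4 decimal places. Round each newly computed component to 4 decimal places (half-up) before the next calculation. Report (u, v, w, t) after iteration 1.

(-2.4000, -0.9920, -0.3884, -2.3475)

Iteration 1:
  u: GS value = (-3 - (-2)·-2.0000 - (-1)·-1.0000 - (-4)·-3.0000) / (10) = -2.0000;  u ← (1−ω)·-3.0000 + ω·-2.0000 = -2.4000
  v: GS value = (4 - (-3)·-2.4000 - (-3)·-1.0000 - (1)·-3.0000) / (10) = -0.3200;  v ← (1−ω)·-2.0000 + ω·-0.3200 = -0.9920
  w: GS value = (3 - (3)·-2.4000 - (-4)·-0.9920 - (-2)·-3.0000) / (12) = 0.0193;  w ← (1−ω)·-1.0000 + ω·0.0193 = -0.3884
  t: GS value = (-6 - (-2)·-2.4000 - (-3)·-0.9920 - (1)·-0.3884) / (7) = -1.9125;  t ← (1−ω)·-3.0000 + ω·-1.9125 = -2.3475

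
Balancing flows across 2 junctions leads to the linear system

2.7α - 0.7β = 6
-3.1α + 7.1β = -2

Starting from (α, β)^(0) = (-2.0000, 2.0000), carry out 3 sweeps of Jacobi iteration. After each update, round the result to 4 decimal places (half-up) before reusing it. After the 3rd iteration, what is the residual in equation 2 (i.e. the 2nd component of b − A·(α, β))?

Iteration 1:
  α = (6 - (-0.7)·2.0000) / (2.7) = 2.7407
  β = (-2 - (-3.1)·-2.0000) / (7.1) = -1.1549
Iteration 2:
  α = (6 - (-0.7)·-1.1549) / (2.7) = 1.9228
  β = (-2 - (-3.1)·2.7407) / (7.1) = 0.9150
Iteration 3:
  α = (6 - (-0.7)·0.9150) / (2.7) = 2.4594
  β = (-2 - (-3.1)·1.9228) / (7.1) = 0.5578
Residual b − A·x = (-0.2499, 1.6638)

1.6638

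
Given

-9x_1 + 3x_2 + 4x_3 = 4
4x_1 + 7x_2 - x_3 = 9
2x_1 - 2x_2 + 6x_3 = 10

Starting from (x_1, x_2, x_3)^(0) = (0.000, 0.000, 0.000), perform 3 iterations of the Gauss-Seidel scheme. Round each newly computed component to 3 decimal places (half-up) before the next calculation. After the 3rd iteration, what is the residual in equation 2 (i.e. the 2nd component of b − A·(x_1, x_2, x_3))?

Iteration 1:
  x_1 = (4 - (3)·0.000 - (4)·0.000) / (-9) = -0.444
  x_2 = (9 - (4)·-0.444 - (-1)·0.000) / (7) = 1.539
  x_3 = (10 - (2)·-0.444 - (-2)·1.539) / (6) = 2.328
Iteration 2:
  x_1 = (4 - (3)·1.539 - (4)·2.328) / (-9) = 1.103
  x_2 = (9 - (4)·1.103 - (-1)·2.328) / (7) = 0.988
  x_3 = (10 - (2)·1.103 - (-2)·0.988) / (6) = 1.628
Iteration 3:
  x_1 = (4 - (3)·0.988 - (4)·1.628) / (-9) = 0.608
  x_2 = (9 - (4)·0.608 - (-1)·1.628) / (7) = 1.171
  x_3 = (10 - (2)·0.608 - (-2)·1.171) / (6) = 1.854
Residual b − A·x = (-1.457, 0.225, 0.002)

0.225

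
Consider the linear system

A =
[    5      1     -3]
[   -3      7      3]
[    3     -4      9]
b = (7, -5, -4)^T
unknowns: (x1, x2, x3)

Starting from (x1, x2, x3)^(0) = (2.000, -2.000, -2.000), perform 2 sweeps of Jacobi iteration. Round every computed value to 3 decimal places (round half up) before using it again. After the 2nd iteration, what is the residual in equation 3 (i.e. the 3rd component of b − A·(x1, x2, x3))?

-0.600

Iteration 1:
  x1 = (7 - (1)·-2.000 - (-3)·-2.000) / (5) = 0.600
  x2 = (-5 - (-3)·2.000 - (3)·-2.000) / (7) = 1.000
  x3 = (-4 - (3)·2.000 - (-4)·-2.000) / (9) = -2.000
Iteration 2:
  x1 = (7 - (1)·1.000 - (-3)·-2.000) / (5) = 0.000
  x2 = (-5 - (-3)·0.600 - (3)·-2.000) / (7) = 0.400
  x3 = (-4 - (3)·0.600 - (-4)·1.000) / (9) = -0.200
Residual b − A·x = (6.000, -7.200, -0.600)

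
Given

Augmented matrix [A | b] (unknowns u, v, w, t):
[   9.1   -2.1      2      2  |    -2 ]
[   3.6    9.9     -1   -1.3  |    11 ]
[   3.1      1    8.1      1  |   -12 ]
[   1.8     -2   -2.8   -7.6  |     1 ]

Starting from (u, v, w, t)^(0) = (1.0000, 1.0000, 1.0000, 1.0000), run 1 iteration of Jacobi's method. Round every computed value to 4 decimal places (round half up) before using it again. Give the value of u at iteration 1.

-0.4286

Iteration 1:
  u = (-2 - (-2.1)·1.0000 - (2)·1.0000 - (2)·1.0000) / (9.1) = -0.4286
  v = (11 - (3.6)·1.0000 - (-1)·1.0000 - (-1.3)·1.0000) / (9.9) = 0.9798
  w = (-12 - (3.1)·1.0000 - (1)·1.0000 - (1)·1.0000) / (8.1) = -2.1111
  t = (1 - (1.8)·1.0000 - (-2)·1.0000 - (-2.8)·1.0000) / (-7.6) = -0.5263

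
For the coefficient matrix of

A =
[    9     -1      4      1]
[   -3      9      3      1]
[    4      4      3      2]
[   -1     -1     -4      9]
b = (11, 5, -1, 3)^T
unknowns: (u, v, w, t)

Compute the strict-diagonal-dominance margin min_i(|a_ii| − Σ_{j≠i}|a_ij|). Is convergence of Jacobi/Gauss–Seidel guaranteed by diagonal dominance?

row 1: |9| − (1+4+1) = 3
row 2: |9| − (3+3+1) = 2
row 3: |3| − (4+4+2) = -7
row 4: |9| − (1+1+4) = 3
minimum over rows = -7 → not strictly diagonally dominant

-7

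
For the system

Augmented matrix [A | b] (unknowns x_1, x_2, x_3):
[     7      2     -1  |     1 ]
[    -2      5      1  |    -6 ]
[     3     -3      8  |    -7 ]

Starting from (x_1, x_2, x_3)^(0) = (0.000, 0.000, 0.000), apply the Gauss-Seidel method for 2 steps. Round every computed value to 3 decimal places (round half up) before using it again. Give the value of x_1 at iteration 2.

0.276

Iteration 1:
  x_1 = (1 - (2)·0.000 - (-1)·0.000) / (7) = 0.143
  x_2 = (-6 - (-2)·0.143 - (1)·0.000) / (5) = -1.143
  x_3 = (-7 - (3)·0.143 - (-3)·-1.143) / (8) = -1.357
Iteration 2:
  x_1 = (1 - (2)·-1.143 - (-1)·-1.357) / (7) = 0.276
  x_2 = (-6 - (-2)·0.276 - (1)·-1.357) / (5) = -0.818
  x_3 = (-7 - (3)·0.276 - (-3)·-0.818) / (8) = -1.285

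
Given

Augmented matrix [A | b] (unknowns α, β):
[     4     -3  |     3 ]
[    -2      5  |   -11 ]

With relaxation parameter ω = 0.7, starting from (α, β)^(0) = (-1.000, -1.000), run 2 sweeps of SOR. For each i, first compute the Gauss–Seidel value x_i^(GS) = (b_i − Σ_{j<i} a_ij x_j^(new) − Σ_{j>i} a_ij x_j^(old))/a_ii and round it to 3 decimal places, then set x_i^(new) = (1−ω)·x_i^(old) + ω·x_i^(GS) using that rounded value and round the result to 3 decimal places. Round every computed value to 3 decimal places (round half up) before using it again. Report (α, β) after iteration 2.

(-0.575, -2.278)

Iteration 1:
  α: GS value = (3 - (-3)·-1.000) / (4) = 0.000;  α ← (1−ω)·-1.000 + ω·0.000 = -0.300
  β: GS value = (-11 - (-2)·-0.300) / (5) = -2.320;  β ← (1−ω)·-1.000 + ω·-2.320 = -1.924
Iteration 2:
  α: GS value = (3 - (-3)·-1.924) / (4) = -0.693;  α ← (1−ω)·-0.300 + ω·-0.693 = -0.575
  β: GS value = (-11 - (-2)·-0.575) / (5) = -2.430;  β ← (1−ω)·-1.924 + ω·-2.430 = -2.278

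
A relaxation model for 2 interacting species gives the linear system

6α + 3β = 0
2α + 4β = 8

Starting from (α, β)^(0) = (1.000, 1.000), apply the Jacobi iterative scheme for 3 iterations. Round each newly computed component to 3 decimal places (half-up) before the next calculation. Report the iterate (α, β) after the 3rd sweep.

Iteration 1:
  α = (0 - (3)·1.000) / (6) = -0.500
  β = (8 - (2)·1.000) / (4) = 1.500
Iteration 2:
  α = (0 - (3)·1.500) / (6) = -0.750
  β = (8 - (2)·-0.500) / (4) = 2.250
Iteration 3:
  α = (0 - (3)·2.250) / (6) = -1.125
  β = (8 - (2)·-0.750) / (4) = 2.375

(-1.125, 2.375)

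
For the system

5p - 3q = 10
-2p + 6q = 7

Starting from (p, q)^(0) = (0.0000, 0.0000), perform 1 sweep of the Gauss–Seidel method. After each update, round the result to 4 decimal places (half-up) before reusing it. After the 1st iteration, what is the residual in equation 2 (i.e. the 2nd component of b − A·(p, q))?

0.0002

Iteration 1:
  p = (10 - (-3)·0.0000) / (5) = 2.0000
  q = (7 - (-2)·2.0000) / (6) = 1.8333
Residual b − A·x = (5.4999, 0.0002)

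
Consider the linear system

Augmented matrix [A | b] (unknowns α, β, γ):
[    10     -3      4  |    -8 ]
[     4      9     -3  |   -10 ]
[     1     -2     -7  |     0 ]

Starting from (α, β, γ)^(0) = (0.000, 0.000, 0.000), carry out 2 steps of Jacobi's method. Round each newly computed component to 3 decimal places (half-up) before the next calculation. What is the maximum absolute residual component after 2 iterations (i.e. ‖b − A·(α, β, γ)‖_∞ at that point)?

Iteration 1:
  α = (-8 - (-3)·0.000 - (4)·0.000) / (10) = -0.800
  β = (-10 - (4)·0.000 - (-3)·0.000) / (9) = -1.111
  γ = (0 - (1)·0.000 - (-2)·0.000) / (-7) = 0.000
Iteration 2:
  α = (-8 - (-3)·-1.111 - (4)·0.000) / (10) = -1.133
  β = (-10 - (4)·-0.800 - (-3)·0.000) / (9) = -0.756
  γ = (0 - (1)·-0.800 - (-2)·-1.111) / (-7) = 0.203
Residual b − A·x = (0.250, 1.945, 1.042); ∞-norm = 1.945

1.945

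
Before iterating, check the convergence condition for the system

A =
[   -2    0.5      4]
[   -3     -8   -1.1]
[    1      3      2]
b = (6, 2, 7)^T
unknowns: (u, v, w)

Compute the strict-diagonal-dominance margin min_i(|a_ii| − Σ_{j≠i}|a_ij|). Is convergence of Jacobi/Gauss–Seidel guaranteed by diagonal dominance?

-2.5

row 1: |-2| − (0.5+4) = -2.5
row 2: |-8| − (3+1.1) = 3.9
row 3: |2| − (1+3) = -2
minimum over rows = -2.5 → not strictly diagonally dominant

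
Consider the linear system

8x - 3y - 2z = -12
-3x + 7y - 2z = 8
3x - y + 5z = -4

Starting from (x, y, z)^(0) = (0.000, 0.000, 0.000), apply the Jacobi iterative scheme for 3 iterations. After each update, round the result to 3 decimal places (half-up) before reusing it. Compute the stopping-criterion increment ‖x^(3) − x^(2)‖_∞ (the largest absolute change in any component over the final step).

Iteration 1:
  x = (-12 - (-3)·0.000 - (-2)·0.000) / (8) = -1.500
  y = (8 - (-3)·0.000 - (-2)·0.000) / (7) = 1.143
  z = (-4 - (3)·0.000 - (-1)·0.000) / (5) = -0.800
Iteration 2:
  x = (-12 - (-3)·1.143 - (-2)·-0.800) / (8) = -1.271
  y = (8 - (-3)·-1.500 - (-2)·-0.800) / (7) = 0.271
  z = (-4 - (3)·-1.500 - (-1)·1.143) / (5) = 0.329
Iteration 3:
  x = (-12 - (-3)·0.271 - (-2)·0.329) / (8) = -1.316
  y = (8 - (-3)·-1.271 - (-2)·0.329) / (7) = 0.692
  z = (-4 - (3)·-1.271 - (-1)·0.271) / (5) = 0.017
Change: (-0.045, 0.421, -0.312) → max |·| = 0.421

0.421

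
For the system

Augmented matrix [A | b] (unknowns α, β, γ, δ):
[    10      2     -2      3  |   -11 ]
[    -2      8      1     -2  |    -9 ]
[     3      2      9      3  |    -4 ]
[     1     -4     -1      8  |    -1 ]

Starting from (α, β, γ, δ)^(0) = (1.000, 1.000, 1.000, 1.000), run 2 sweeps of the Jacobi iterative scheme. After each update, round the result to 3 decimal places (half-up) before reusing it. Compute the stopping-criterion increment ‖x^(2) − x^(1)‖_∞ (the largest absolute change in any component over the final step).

Iteration 1:
  α = (-11 - (2)·1.000 - (-2)·1.000 - (3)·1.000) / (10) = -1.400
  β = (-9 - (-2)·1.000 - (1)·1.000 - (-2)·1.000) / (8) = -0.750
  γ = (-4 - (3)·1.000 - (2)·1.000 - (3)·1.000) / (9) = -1.333
  δ = (-1 - (1)·1.000 - (-4)·1.000 - (-1)·1.000) / (8) = 0.375
Iteration 2:
  α = (-11 - (2)·-0.750 - (-2)·-1.333 - (3)·0.375) / (10) = -1.329
  β = (-9 - (-2)·-1.400 - (1)·-1.333 - (-2)·0.375) / (8) = -1.215
  γ = (-4 - (3)·-1.400 - (2)·-0.750 - (3)·0.375) / (9) = 0.064
  δ = (-1 - (1)·-1.400 - (-4)·-0.750 - (-1)·-1.333) / (8) = -0.492
Change: (0.071, -0.465, 1.397, -0.867) → max |·| = 1.397

1.397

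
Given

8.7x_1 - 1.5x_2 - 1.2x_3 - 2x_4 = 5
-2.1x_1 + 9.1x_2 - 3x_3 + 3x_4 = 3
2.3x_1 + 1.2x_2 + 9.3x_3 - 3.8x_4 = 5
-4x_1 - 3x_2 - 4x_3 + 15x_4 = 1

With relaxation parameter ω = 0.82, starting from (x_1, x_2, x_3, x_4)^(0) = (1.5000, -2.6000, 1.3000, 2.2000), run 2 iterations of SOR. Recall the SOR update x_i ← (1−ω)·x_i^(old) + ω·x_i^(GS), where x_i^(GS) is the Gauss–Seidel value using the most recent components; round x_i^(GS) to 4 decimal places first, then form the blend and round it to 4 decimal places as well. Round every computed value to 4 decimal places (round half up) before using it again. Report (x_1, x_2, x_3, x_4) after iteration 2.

Iteration 1:
  x_1: GS value = (5 - (-1.5)·-2.6000 - (-1.2)·1.3000 - (-2)·2.2000) / (8.7) = 0.8115;  x_1 ← (1−ω)·1.5000 + ω·0.8115 = 0.9354
  x_2: GS value = (3 - (-2.1)·0.9354 - (-3)·1.3000 - (3)·2.2000) / (9.1) = 0.2488;  x_2 ← (1−ω)·-2.6000 + ω·0.2488 = -0.2640
  x_3: GS value = (5 - (2.3)·0.9354 - (1.2)·-0.2640 - (-3.8)·2.2000) / (9.3) = 1.2393;  x_3 ← (1−ω)·1.3000 + ω·1.2393 = 1.2502
  x_4: GS value = (1 - (-4)·0.9354 - (-3)·-0.2640 - (-4)·1.2502) / (15) = 0.5967;  x_4 ← (1−ω)·2.2000 + ω·0.5967 = 0.8853
Iteration 2:
  x_1: GS value = (5 - (-1.5)·-0.2640 - (-1.2)·1.2502 - (-2)·0.8853) / (8.7) = 0.9052;  x_1 ← (1−ω)·0.9354 + ω·0.9052 = 0.9106
  x_2: GS value = (3 - (-2.1)·0.9106 - (-3)·1.2502 - (3)·0.8853) / (9.1) = 0.6601;  x_2 ← (1−ω)·-0.2640 + ω·0.6601 = 0.4938
  x_3: GS value = (5 - (2.3)·0.9106 - (1.2)·0.4938 - (-3.8)·0.8853) / (9.3) = 0.6105;  x_3 ← (1−ω)·1.2502 + ω·0.6105 = 0.7256
  x_4: GS value = (1 - (-4)·0.9106 - (-3)·0.4938 - (-4)·0.7256) / (15) = 0.6017;  x_4 ← (1−ω)·0.8853 + ω·0.6017 = 0.6527

(0.9106, 0.4938, 0.7256, 0.6527)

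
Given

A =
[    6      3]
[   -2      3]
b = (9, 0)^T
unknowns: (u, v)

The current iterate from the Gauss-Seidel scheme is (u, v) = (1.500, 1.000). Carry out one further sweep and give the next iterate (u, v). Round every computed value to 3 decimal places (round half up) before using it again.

(1.000, 0.667)

One sweep:
  u = (9 - (3)·1.000) / (6) = 1.000
  v = (0 - (-2)·1.000) / (3) = 0.667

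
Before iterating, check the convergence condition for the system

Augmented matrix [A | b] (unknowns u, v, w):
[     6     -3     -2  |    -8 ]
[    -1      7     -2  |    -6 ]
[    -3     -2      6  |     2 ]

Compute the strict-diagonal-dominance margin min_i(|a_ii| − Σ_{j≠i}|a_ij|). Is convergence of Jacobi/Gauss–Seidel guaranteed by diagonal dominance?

row 1: |6| − (3+2) = 1
row 2: |7| − (1+2) = 4
row 3: |6| − (3+2) = 1
minimum over rows = 1 → strictly diagonally dominant (convergence guaranteed)

1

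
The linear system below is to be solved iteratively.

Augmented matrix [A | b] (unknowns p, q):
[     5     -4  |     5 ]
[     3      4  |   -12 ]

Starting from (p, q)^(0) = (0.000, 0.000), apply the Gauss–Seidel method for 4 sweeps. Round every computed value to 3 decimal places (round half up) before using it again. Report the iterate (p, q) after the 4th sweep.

(-1.280, -2.040)

Iteration 1:
  p = (5 - (-4)·0.000) / (5) = 1.000
  q = (-12 - (3)·1.000) / (4) = -3.750
Iteration 2:
  p = (5 - (-4)·-3.750) / (5) = -2.000
  q = (-12 - (3)·-2.000) / (4) = -1.500
Iteration 3:
  p = (5 - (-4)·-1.500) / (5) = -0.200
  q = (-12 - (3)·-0.200) / (4) = -2.850
Iteration 4:
  p = (5 - (-4)·-2.850) / (5) = -1.280
  q = (-12 - (3)·-1.280) / (4) = -2.040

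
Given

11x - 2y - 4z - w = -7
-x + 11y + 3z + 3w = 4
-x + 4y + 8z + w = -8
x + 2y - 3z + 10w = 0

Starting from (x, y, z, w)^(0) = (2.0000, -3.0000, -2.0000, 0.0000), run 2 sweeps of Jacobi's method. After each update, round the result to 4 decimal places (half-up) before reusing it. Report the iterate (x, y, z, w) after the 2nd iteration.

Iteration 1:
  x = (-7 - (-2)·-3.0000 - (-4)·-2.0000 - (-1)·0.0000) / (11) = -1.9091
  y = (4 - (-1)·2.0000 - (3)·-2.0000 - (3)·0.0000) / (11) = 1.0909
  z = (-8 - (-1)·2.0000 - (4)·-3.0000 - (1)·0.0000) / (8) = 0.7500
  w = (0 - (1)·2.0000 - (2)·-3.0000 - (-3)·-2.0000) / (10) = -0.2000
Iteration 2:
  x = (-7 - (-2)·1.0909 - (-4)·0.7500 - (-1)·-0.2000) / (11) = -0.1835
  y = (4 - (-1)·-1.9091 - (3)·0.7500 - (3)·-0.2000) / (11) = 0.0401
  z = (-8 - (-1)·-1.9091 - (4)·1.0909 - (1)·-0.2000) / (8) = -1.7591
  w = (0 - (1)·-1.9091 - (2)·1.0909 - (-3)·0.7500) / (10) = 0.1977

(-0.1835, 0.0401, -1.7591, 0.1977)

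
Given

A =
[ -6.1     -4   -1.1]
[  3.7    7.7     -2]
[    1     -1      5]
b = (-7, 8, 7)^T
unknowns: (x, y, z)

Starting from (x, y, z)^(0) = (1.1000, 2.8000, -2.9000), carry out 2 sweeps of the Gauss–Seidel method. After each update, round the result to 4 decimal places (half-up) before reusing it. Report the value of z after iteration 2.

Iteration 1:
  x = (-7 - (-4)·2.8000 - (-1.1)·-2.9000) / (-6.1) = -0.1656
  y = (8 - (3.7)·-0.1656 - (-2)·-2.9000) / (7.7) = 0.3653
  z = (7 - (1)·-0.1656 - (-1)·0.3653) / (5) = 1.5062
Iteration 2:
  x = (-7 - (-4)·0.3653 - (-1.1)·1.5062) / (-6.1) = 0.6364
  y = (8 - (3.7)·0.6364 - (-2)·1.5062) / (7.7) = 1.1244
  z = (7 - (1)·0.6364 - (-1)·1.1244) / (5) = 1.4976

1.4976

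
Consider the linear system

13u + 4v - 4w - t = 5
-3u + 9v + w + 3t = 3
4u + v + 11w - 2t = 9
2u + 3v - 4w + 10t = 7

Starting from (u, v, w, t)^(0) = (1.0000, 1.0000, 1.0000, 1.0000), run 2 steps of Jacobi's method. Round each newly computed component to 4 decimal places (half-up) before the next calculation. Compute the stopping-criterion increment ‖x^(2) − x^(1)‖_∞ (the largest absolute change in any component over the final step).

Iteration 1:
  u = (5 - (4)·1.0000 - (-4)·1.0000 - (-1)·1.0000) / (13) = 0.4615
  v = (3 - (-3)·1.0000 - (1)·1.0000 - (3)·1.0000) / (9) = 0.2222
  w = (9 - (4)·1.0000 - (1)·1.0000 - (-2)·1.0000) / (11) = 0.5455
  t = (7 - (2)·1.0000 - (3)·1.0000 - (-4)·1.0000) / (10) = 0.6000
Iteration 2:
  u = (5 - (4)·0.2222 - (-4)·0.5455 - (-1)·0.6000) / (13) = 0.5302
  v = (3 - (-3)·0.4615 - (1)·0.5455 - (3)·0.6000) / (9) = 0.2266
  w = (9 - (4)·0.4615 - (1)·0.2222 - (-2)·0.6000) / (11) = 0.7393
  t = (7 - (2)·0.4615 - (3)·0.2222 - (-4)·0.5455) / (10) = 0.7592
Change: (0.0687, 0.0044, 0.1938, 0.1592) → max |·| = 0.1938

0.1938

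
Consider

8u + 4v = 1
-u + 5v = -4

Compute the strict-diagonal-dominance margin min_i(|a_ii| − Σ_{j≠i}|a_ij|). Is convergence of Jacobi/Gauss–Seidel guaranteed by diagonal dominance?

row 1: |8| − (4) = 4
row 2: |5| − (1) = 4
minimum over rows = 4 → strictly diagonally dominant (convergence guaranteed)

4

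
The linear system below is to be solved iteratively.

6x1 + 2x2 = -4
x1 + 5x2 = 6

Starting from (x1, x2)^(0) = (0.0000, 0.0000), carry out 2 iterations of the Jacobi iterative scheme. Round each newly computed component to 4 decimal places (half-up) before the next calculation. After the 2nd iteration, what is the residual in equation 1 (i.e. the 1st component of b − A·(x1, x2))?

Iteration 1:
  x1 = (-4 - (2)·0.0000) / (6) = -0.6667
  x2 = (6 - (1)·0.0000) / (5) = 1.2000
Iteration 2:
  x1 = (-4 - (2)·1.2000) / (6) = -1.0667
  x2 = (6 - (1)·-0.6667) / (5) = 1.3333
Residual b − A·x = (-0.2664, 0.4002)

-0.2664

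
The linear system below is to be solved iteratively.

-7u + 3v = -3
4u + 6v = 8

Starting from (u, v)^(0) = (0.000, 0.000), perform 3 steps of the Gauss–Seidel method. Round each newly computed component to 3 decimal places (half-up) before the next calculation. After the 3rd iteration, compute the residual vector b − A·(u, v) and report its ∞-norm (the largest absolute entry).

Iteration 1:
  u = (-3 - (3)·0.000) / (-7) = 0.429
  v = (8 - (4)·0.429) / (6) = 1.047
Iteration 2:
  u = (-3 - (3)·1.047) / (-7) = 0.877
  v = (8 - (4)·0.877) / (6) = 0.749
Iteration 3:
  u = (-3 - (3)·0.749) / (-7) = 0.750
  v = (8 - (4)·0.750) / (6) = 0.833
Residual b − A·x = (-0.249, 0.002); ∞-norm = 0.249

0.249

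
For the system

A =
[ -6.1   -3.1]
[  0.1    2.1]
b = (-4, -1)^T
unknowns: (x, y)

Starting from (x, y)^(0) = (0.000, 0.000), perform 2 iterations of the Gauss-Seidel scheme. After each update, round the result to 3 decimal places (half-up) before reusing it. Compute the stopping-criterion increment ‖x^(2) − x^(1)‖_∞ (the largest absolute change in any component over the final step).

0.257

Iteration 1:
  x = (-4 - (-3.1)·0.000) / (-6.1) = 0.656
  y = (-1 - (0.1)·0.656) / (2.1) = -0.507
Iteration 2:
  x = (-4 - (-3.1)·-0.507) / (-6.1) = 0.913
  y = (-1 - (0.1)·0.913) / (2.1) = -0.520
Change: (0.257, -0.013) → max |·| = 0.257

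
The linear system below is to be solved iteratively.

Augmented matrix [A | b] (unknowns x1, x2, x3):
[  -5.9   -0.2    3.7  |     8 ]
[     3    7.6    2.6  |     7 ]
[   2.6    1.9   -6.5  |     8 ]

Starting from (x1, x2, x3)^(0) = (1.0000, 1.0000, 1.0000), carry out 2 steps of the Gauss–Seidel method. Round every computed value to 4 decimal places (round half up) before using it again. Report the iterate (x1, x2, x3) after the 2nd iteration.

(-2.1876, 2.2220, -1.4563)

Iteration 1:
  x1 = (8 - (-0.2)·1.0000 - (3.7)·1.0000) / (-5.9) = -0.7627
  x2 = (7 - (3)·-0.7627 - (2.6)·1.0000) / (7.6) = 0.8800
  x3 = (8 - (2.6)·-0.7627 - (1.9)·0.8800) / (-6.5) = -1.2786
Iteration 2:
  x1 = (8 - (-0.2)·0.8800 - (3.7)·-1.2786) / (-5.9) = -2.1876
  x2 = (7 - (3)·-2.1876 - (2.6)·-1.2786) / (7.6) = 2.2220
  x3 = (8 - (2.6)·-2.1876 - (1.9)·2.2220) / (-6.5) = -1.4563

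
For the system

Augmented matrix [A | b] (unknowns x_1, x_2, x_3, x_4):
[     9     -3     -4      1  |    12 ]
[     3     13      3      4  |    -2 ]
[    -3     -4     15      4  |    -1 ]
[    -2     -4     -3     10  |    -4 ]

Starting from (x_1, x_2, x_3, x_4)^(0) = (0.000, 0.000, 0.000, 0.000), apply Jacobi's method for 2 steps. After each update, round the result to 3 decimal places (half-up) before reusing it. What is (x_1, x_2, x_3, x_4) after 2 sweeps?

Iteration 1:
  x_1 = (12 - (-3)·0.000 - (-4)·0.000 - (1)·0.000) / (9) = 1.333
  x_2 = (-2 - (3)·0.000 - (3)·0.000 - (4)·0.000) / (13) = -0.154
  x_3 = (-1 - (-3)·0.000 - (-4)·0.000 - (4)·0.000) / (15) = -0.067
  x_4 = (-4 - (-2)·0.000 - (-4)·0.000 - (-3)·0.000) / (10) = -0.400
Iteration 2:
  x_1 = (12 - (-3)·-0.154 - (-4)·-0.067 - (1)·-0.400) / (9) = 1.297
  x_2 = (-2 - (3)·1.333 - (3)·-0.067 - (4)·-0.400) / (13) = -0.323
  x_3 = (-1 - (-3)·1.333 - (-4)·-0.154 - (4)·-0.400) / (15) = 0.266
  x_4 = (-4 - (-2)·1.333 - (-4)·-0.154 - (-3)·-0.067) / (10) = -0.215

(1.297, -0.323, 0.266, -0.215)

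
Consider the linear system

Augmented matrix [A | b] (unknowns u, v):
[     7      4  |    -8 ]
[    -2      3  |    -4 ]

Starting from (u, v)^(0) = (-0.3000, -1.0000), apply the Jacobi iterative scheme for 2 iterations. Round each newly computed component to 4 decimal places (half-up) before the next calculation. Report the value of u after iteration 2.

-0.2667

Iteration 1:
  u = (-8 - (4)·-1.0000) / (7) = -0.5714
  v = (-4 - (-2)·-0.3000) / (3) = -1.5333
Iteration 2:
  u = (-8 - (4)·-1.5333) / (7) = -0.2667
  v = (-4 - (-2)·-0.5714) / (3) = -1.7143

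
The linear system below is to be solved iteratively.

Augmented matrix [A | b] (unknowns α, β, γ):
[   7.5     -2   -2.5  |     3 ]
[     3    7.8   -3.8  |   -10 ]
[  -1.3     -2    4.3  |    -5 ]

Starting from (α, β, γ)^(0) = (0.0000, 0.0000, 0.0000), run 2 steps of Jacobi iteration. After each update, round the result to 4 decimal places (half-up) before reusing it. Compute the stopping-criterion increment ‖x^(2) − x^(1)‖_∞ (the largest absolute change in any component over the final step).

0.7295

Iteration 1:
  α = (3 - (-2)·0.0000 - (-2.5)·0.0000) / (7.5) = 0.4000
  β = (-10 - (3)·0.0000 - (-3.8)·0.0000) / (7.8) = -1.2821
  γ = (-5 - (-1.3)·0.0000 - (-2)·0.0000) / (4.3) = -1.1628
Iteration 2:
  α = (3 - (-2)·-1.2821 - (-2.5)·-1.1628) / (7.5) = -0.3295
  β = (-10 - (3)·0.4000 - (-3.8)·-1.1628) / (7.8) = -2.0024
  γ = (-5 - (-1.3)·0.4000 - (-2)·-1.2821) / (4.3) = -1.6382
Change: (-0.7295, -0.7203, -0.4754) → max |·| = 0.7295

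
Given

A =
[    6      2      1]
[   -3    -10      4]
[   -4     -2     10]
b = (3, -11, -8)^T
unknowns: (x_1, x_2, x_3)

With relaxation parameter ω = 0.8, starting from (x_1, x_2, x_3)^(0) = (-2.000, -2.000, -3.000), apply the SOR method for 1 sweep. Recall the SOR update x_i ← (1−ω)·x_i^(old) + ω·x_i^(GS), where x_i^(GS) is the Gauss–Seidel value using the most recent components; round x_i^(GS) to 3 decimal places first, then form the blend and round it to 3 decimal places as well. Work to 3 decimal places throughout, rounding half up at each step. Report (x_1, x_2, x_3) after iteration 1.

Iteration 1:
  x_1: GS value = (3 - (2)·-2.000 - (1)·-3.000) / (6) = 1.667;  x_1 ← (1−ω)·-2.000 + ω·1.667 = 0.934
  x_2: GS value = (-11 - (-3)·0.934 - (4)·-3.000) / (-10) = -0.380;  x_2 ← (1−ω)·-2.000 + ω·-0.380 = -0.704
  x_3: GS value = (-8 - (-4)·0.934 - (-2)·-0.704) / (10) = -0.567;  x_3 ← (1−ω)·-3.000 + ω·-0.567 = -1.054

(0.934, -0.704, -1.054)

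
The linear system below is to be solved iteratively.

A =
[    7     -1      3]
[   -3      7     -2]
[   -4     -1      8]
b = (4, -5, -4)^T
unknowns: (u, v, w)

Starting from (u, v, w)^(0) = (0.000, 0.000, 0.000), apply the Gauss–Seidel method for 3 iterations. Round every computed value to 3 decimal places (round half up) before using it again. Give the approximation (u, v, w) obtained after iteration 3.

Iteration 1:
  u = (4 - (-1)·0.000 - (3)·0.000) / (7) = 0.571
  v = (-5 - (-3)·0.571 - (-2)·0.000) / (7) = -0.470
  w = (-4 - (-4)·0.571 - (-1)·-0.470) / (8) = -0.273
Iteration 2:
  u = (4 - (-1)·-0.470 - (3)·-0.273) / (7) = 0.621
  v = (-5 - (-3)·0.621 - (-2)·-0.273) / (7) = -0.526
  w = (-4 - (-4)·0.621 - (-1)·-0.526) / (8) = -0.255
Iteration 3:
  u = (4 - (-1)·-0.526 - (3)·-0.255) / (7) = 0.606
  v = (-5 - (-3)·0.606 - (-2)·-0.255) / (7) = -0.527
  w = (-4 - (-4)·0.606 - (-1)·-0.527) / (8) = -0.263

(0.606, -0.527, -0.263)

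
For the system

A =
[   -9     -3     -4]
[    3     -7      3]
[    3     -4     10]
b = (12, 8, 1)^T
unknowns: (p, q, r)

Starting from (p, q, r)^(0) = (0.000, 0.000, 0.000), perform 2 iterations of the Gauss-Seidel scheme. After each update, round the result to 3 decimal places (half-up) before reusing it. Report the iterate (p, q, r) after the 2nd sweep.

(-0.679, -1.514, -0.302)

Iteration 1:
  p = (12 - (-3)·0.000 - (-4)·0.000) / (-9) = -1.333
  q = (8 - (3)·-1.333 - (3)·0.000) / (-7) = -1.714
  r = (1 - (3)·-1.333 - (-4)·-1.714) / (10) = -0.186
Iteration 2:
  p = (12 - (-3)·-1.714 - (-4)·-0.186) / (-9) = -0.679
  q = (8 - (3)·-0.679 - (3)·-0.186) / (-7) = -1.514
  r = (1 - (3)·-0.679 - (-4)·-1.514) / (10) = -0.302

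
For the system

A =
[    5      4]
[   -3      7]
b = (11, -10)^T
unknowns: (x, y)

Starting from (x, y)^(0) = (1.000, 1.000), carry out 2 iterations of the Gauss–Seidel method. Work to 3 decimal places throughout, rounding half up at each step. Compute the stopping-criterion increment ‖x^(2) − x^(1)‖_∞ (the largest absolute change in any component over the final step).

1.463

Iteration 1:
  x = (11 - (4)·1.000) / (5) = 1.400
  y = (-10 - (-3)·1.400) / (7) = -0.829
Iteration 2:
  x = (11 - (4)·-0.829) / (5) = 2.863
  y = (-10 - (-3)·2.863) / (7) = -0.202
Change: (1.463, 0.627) → max |·| = 1.463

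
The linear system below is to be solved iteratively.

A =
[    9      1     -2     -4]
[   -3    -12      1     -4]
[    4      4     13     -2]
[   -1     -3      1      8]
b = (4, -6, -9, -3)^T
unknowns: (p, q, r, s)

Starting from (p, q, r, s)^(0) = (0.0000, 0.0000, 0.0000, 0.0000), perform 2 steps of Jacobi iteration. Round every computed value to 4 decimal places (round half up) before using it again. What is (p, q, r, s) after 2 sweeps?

(0.0684, 0.4562, -1.0406, -0.0454)

Iteration 1:
  p = (4 - (1)·0.0000 - (-2)·0.0000 - (-4)·0.0000) / (9) = 0.4444
  q = (-6 - (-3)·0.0000 - (1)·0.0000 - (-4)·0.0000) / (-12) = 0.5000
  r = (-9 - (4)·0.0000 - (4)·0.0000 - (-2)·0.0000) / (13) = -0.6923
  s = (-3 - (-1)·0.0000 - (-3)·0.0000 - (1)·0.0000) / (8) = -0.3750
Iteration 2:
  p = (4 - (1)·0.5000 - (-2)·-0.6923 - (-4)·-0.3750) / (9) = 0.0684
  q = (-6 - (-3)·0.4444 - (1)·-0.6923 - (-4)·-0.3750) / (-12) = 0.4562
  r = (-9 - (4)·0.4444 - (4)·0.5000 - (-2)·-0.3750) / (13) = -1.0406
  s = (-3 - (-1)·0.4444 - (-3)·0.5000 - (1)·-0.6923) / (8) = -0.0454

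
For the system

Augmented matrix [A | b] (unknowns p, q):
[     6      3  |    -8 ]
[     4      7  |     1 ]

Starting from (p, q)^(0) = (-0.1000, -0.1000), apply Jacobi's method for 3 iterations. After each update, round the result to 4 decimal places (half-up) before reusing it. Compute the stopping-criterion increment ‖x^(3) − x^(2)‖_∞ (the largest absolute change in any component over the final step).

Iteration 1:
  p = (-8 - (3)·-0.1000) / (6) = -1.2833
  q = (1 - (4)·-0.1000) / (7) = 0.2000
Iteration 2:
  p = (-8 - (3)·0.2000) / (6) = -1.4333
  q = (1 - (4)·-1.2833) / (7) = 0.8762
Iteration 3:
  p = (-8 - (3)·0.8762) / (6) = -1.7714
  q = (1 - (4)·-1.4333) / (7) = 0.9619
Change: (-0.3381, 0.0857) → max |·| = 0.3381

0.3381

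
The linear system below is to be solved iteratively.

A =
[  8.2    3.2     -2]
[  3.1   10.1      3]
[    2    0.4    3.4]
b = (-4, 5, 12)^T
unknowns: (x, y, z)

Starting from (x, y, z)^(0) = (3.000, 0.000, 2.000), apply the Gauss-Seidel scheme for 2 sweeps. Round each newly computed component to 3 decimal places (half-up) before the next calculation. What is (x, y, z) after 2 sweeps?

Iteration 1:
  x = (-4 - (3.2)·0.000 - (-2)·2.000) / (8.2) = 0.000
  y = (5 - (3.1)·0.000 - (3)·2.000) / (10.1) = -0.099
  z = (12 - (2)·0.000 - (0.4)·-0.099) / (3.4) = 3.541
Iteration 2:
  x = (-4 - (3.2)·-0.099 - (-2)·3.541) / (8.2) = 0.414
  y = (5 - (3.1)·0.414 - (3)·3.541) / (10.1) = -0.684
  z = (12 - (2)·0.414 - (0.4)·-0.684) / (3.4) = 3.366

(0.414, -0.684, 3.366)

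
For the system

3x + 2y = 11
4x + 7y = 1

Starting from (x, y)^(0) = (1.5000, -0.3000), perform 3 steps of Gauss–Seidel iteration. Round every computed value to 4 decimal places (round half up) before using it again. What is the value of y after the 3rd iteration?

-2.9961

Iteration 1:
  x = (11 - (2)·-0.3000) / (3) = 3.8667
  y = (1 - (4)·3.8667) / (7) = -2.0667
Iteration 2:
  x = (11 - (2)·-2.0667) / (3) = 5.0445
  y = (1 - (4)·5.0445) / (7) = -2.7397
Iteration 3:
  x = (11 - (2)·-2.7397) / (3) = 5.4931
  y = (1 - (4)·5.4931) / (7) = -2.9961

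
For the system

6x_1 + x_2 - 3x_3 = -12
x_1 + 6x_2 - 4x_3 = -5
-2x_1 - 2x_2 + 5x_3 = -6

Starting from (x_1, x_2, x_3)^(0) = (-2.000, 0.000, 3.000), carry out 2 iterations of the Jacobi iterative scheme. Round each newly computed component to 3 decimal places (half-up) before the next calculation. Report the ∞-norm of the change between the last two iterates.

Iteration 1:
  x_1 = (-12 - (1)·0.000 - (-3)·3.000) / (6) = -0.500
  x_2 = (-5 - (1)·-2.000 - (-4)·3.000) / (6) = 1.500
  x_3 = (-6 - (-2)·-2.000 - (-2)·0.000) / (5) = -2.000
Iteration 2:
  x_1 = (-12 - (1)·1.500 - (-3)·-2.000) / (6) = -3.250
  x_2 = (-5 - (1)·-0.500 - (-4)·-2.000) / (6) = -2.083
  x_3 = (-6 - (-2)·-0.500 - (-2)·1.500) / (5) = -0.800
Change: (-2.750, -3.583, 1.200) → max |·| = 3.583

3.583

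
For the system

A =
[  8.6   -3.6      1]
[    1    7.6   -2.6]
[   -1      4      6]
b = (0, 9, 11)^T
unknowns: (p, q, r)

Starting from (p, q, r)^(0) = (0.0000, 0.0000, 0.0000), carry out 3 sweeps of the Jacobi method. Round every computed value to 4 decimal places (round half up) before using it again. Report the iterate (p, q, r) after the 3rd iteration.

(0.6369, 1.5042, 0.6728)

Iteration 1:
  p = (0 - (-3.6)·0.0000 - (1)·0.0000) / (8.6) = 0.0000
  q = (9 - (1)·0.0000 - (-2.6)·0.0000) / (7.6) = 1.1842
  r = (11 - (-1)·0.0000 - (4)·0.0000) / (6) = 1.8333
Iteration 2:
  p = (0 - (-3.6)·1.1842 - (1)·1.8333) / (8.6) = 0.2825
  q = (9 - (1)·0.0000 - (-2.6)·1.8333) / (7.6) = 1.8114
  r = (11 - (-1)·0.0000 - (4)·1.1842) / (6) = 1.0439
Iteration 3:
  p = (0 - (-3.6)·1.8114 - (1)·1.0439) / (8.6) = 0.6369
  q = (9 - (1)·0.2825 - (-2.6)·1.0439) / (7.6) = 1.5042
  r = (11 - (-1)·0.2825 - (4)·1.8114) / (6) = 0.6728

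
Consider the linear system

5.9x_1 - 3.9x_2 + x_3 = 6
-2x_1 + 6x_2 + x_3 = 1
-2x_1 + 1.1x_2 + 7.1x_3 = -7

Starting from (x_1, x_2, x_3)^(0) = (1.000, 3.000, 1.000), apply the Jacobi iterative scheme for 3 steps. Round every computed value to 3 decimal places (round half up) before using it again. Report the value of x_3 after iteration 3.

-0.784

Iteration 1:
  x_1 = (6 - (-3.9)·3.000 - (1)·1.000) / (5.9) = 2.831
  x_2 = (1 - (-2)·1.000 - (1)·1.000) / (6) = 0.333
  x_3 = (-7 - (-2)·1.000 - (1.1)·3.000) / (7.1) = -1.169
Iteration 2:
  x_1 = (6 - (-3.9)·0.333 - (1)·-1.169) / (5.9) = 1.435
  x_2 = (1 - (-2)·2.831 - (1)·-1.169) / (6) = 1.305
  x_3 = (-7 - (-2)·2.831 - (1.1)·0.333) / (7.1) = -0.240
Iteration 3:
  x_1 = (6 - (-3.9)·1.305 - (1)·-0.240) / (5.9) = 1.920
  x_2 = (1 - (-2)·1.435 - (1)·-0.240) / (6) = 0.685
  x_3 = (-7 - (-2)·1.435 - (1.1)·1.305) / (7.1) = -0.784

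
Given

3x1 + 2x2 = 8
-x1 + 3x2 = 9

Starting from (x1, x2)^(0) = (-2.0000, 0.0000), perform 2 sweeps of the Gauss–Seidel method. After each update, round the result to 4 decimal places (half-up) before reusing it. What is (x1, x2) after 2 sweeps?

(0.0741, 3.0247)

Iteration 1:
  x1 = (8 - (2)·0.0000) / (3) = 2.6667
  x2 = (9 - (-1)·2.6667) / (3) = 3.8889
Iteration 2:
  x1 = (8 - (2)·3.8889) / (3) = 0.0741
  x2 = (9 - (-1)·0.0741) / (3) = 3.0247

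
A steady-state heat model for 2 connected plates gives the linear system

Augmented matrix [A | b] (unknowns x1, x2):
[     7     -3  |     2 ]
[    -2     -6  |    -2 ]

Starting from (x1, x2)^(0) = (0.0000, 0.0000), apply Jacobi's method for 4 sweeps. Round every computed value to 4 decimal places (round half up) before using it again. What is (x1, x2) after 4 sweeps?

Iteration 1:
  x1 = (2 - (-3)·0.0000) / (7) = 0.2857
  x2 = (-2 - (-2)·0.0000) / (-6) = 0.3333
Iteration 2:
  x1 = (2 - (-3)·0.3333) / (7) = 0.4286
  x2 = (-2 - (-2)·0.2857) / (-6) = 0.2381
Iteration 3:
  x1 = (2 - (-3)·0.2381) / (7) = 0.3878
  x2 = (-2 - (-2)·0.4286) / (-6) = 0.1905
Iteration 4:
  x1 = (2 - (-3)·0.1905) / (7) = 0.3674
  x2 = (-2 - (-2)·0.3878) / (-6) = 0.2041

(0.3674, 0.2041)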